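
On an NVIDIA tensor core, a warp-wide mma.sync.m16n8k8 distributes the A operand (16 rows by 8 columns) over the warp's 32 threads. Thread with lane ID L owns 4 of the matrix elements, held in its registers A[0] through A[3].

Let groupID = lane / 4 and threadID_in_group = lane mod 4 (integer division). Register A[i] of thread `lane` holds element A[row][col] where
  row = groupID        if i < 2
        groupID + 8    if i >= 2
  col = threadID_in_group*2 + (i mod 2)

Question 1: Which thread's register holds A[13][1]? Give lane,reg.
20,3

r=13⇒gr=5,Rb=1  c=1⇒th=0,odd=1
L=5*4+0=20  i=1*2+1=3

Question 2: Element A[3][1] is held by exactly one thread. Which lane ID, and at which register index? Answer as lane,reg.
12,1

r=3->g=3,rb=0  c=1->t=0,b0=1
L=3*4+0=12  i=0*2+1=1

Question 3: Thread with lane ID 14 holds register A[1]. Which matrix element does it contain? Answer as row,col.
3,5

14: gid=3,tid=2
[1] (3+0,2*2+1) = (3,5)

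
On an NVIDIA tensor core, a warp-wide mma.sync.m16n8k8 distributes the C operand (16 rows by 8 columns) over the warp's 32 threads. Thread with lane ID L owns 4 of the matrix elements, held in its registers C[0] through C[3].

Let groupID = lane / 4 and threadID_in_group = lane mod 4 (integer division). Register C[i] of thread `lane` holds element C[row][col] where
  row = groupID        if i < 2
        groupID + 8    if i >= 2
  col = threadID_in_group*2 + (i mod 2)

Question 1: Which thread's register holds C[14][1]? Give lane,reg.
r:14=>grp=6,rB=1  c:1=>tig=0,lo=1
L=6*4+0=24  i=1*2+1=3

24,3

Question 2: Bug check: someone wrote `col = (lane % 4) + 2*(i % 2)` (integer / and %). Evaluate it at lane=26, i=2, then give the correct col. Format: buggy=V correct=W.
`(lane % 4) + 2*(i % 2)`[26,2]⇒2
L=26⇒gr=26>>2=6, th=26&3=2
[2]⇒row 6+8=14  col 2·2+0=4
col: 2 vs 4

buggy=2 correct=4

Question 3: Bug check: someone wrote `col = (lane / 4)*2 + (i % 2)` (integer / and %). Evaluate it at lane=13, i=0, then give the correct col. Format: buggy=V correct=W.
`(lane / 4)*2 + (i % 2)`[13,0]⇒6
lane 13: gr=3 (13/4), th=1 (13%4)
i=0: r=3+0=3, c=1*2+0=2
col: 6 vs 2

buggy=6 correct=2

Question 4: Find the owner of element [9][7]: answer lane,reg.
7,3

r=9->g=1,rb=1  c=7->t=3,b0=1
L=1*4+3=7  i=1*2+1=3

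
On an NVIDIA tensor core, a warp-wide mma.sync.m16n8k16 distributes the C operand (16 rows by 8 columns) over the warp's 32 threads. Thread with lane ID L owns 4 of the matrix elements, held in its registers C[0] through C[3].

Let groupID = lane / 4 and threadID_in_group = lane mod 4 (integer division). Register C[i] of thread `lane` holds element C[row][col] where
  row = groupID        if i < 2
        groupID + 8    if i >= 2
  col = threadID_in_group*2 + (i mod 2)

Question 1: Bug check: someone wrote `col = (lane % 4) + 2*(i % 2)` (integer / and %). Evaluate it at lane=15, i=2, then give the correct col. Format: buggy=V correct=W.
buggy=3 correct=6

`(lane % 4) + 2*(i % 2)`[15,2]->3
L=15->gid=15>>2=3, tid=15&3=3
[2]->row 3+8=11  col 3·2+0=6
col: 3 vs 6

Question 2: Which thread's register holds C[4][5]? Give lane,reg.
r:4=>grp=4,rB=0  c:5=>tig=2,lo=1
L=4*4+2=18  i=0*2+1=1

18,1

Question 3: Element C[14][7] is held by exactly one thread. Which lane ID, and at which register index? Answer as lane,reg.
27,3

r=14→G=6,rhi=1  c=7→T=3,p=1
L=6*4+3=27  i=1*2+1=3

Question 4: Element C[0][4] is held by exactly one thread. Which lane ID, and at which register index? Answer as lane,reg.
r=0->g=0,rb=0  c=4->t=2,b0=0
L=0*4+2=2  i=0*2+0=0

2,0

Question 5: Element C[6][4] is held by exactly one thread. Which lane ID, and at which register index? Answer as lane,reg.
r=6->g=6,rb=0  c=4->t=2,b0=0
L=6*4+2=26  i=0*2+0=0

26,0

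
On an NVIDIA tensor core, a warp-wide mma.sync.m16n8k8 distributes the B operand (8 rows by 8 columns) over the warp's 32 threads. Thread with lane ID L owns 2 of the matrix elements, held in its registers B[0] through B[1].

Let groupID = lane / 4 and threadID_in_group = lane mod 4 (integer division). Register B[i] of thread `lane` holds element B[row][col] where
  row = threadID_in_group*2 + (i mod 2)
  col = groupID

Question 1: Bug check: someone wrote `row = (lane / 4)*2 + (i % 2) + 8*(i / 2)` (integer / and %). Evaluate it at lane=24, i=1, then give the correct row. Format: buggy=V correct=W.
buggy=13 correct=1

`(lane / 4)*2 + (i % 2) + 8*(i / 2)`[24,1]=>13
L=24=>grp=24>>2=6, tig=24&3=0
[1]=>row 0·2+1=1  col grp=6
row: 13 vs 1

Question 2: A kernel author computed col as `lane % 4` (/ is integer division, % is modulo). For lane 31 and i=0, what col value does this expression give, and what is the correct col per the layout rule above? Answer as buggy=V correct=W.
buggy=3 correct=7

`lane % 4`[31,0]=>3
31: grp=7,tig=3
[0] (3*2+0,7) = (6,7)
col: 3 vs 7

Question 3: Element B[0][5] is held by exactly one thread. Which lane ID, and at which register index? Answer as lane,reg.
c: 5->gid=5  r: 0->tid=0,i&1=0
L=5*4+0=20  i=0=0

20,0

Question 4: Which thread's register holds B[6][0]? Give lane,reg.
3,0

c=0→G=0  r=6→T=3,p=0
L=0*4+3=3  i=0=0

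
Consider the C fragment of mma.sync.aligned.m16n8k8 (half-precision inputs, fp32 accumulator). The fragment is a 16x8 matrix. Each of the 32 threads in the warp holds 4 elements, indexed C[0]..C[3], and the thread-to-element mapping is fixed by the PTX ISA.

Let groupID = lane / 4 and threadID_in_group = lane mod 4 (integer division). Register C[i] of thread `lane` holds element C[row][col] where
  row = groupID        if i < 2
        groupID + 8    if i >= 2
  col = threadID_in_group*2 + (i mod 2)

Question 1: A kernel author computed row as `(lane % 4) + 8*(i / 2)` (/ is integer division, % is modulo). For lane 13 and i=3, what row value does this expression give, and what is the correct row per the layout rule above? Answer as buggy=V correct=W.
buggy=9 correct=11

`(lane % 4) + 8*(i / 2)`[13,3]⇒9
lane 13: gr=3 (13/4), th=1 (13%4)
i=3: r=3+8=11, c=1*2+1=3
row: 9 vs 11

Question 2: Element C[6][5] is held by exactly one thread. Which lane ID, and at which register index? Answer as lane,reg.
26,1

r: 6->gid=6,r8=0  c: 5->tid=2,i&1=1
L=6*4+2=26  i=0*2+1=1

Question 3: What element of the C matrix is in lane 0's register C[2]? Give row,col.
lane 0: g=0 (0/4), t=0 (0%4)
i=2: r=0+8=8, c=0*2+0=0

8,0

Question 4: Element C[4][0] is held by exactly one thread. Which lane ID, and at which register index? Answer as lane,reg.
r=4→G=4,rhi=0  c=0→T=0,p=0
L=4*4+0=16  i=0*2+0=0

16,0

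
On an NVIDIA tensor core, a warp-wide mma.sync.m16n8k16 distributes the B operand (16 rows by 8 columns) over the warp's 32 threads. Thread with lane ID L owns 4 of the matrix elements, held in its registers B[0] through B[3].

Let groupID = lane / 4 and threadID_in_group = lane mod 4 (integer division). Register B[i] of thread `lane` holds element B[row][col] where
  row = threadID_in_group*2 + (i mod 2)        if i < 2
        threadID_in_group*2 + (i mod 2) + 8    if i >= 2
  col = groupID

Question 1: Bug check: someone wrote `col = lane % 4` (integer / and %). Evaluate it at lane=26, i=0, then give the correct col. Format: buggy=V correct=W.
`lane % 4`[26,0]⇒2
L=26⇒gr=26>>2=6, th=26&3=2
[0]⇒row 2·2+0+0=4  col gr=6
col: 2 vs 6

buggy=2 correct=6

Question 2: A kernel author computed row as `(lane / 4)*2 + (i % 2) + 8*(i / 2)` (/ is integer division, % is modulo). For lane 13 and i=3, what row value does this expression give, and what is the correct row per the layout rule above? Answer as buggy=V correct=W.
buggy=15 correct=11

`(lane / 4)*2 + (i % 2) + 8*(i / 2)`[13,3]⇒15
L=13⇒gr=13>>2=3, th=13&3=1
[3]⇒row 1·2+1+8=11  col gr=3
row: 15 vs 11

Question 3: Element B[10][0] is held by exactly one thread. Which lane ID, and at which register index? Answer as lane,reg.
1,2

c=0→G=0  r=10→rhi=1,T=1,p=0
L=0*4+1=1  i=1*2+0=2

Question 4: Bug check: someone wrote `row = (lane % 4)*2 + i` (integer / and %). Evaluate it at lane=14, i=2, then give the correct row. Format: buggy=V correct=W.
`(lane % 4)*2 + i`[14,2]=>6
lane 14=>14/4=3, 14 mod 4=2
i=2  r:2·2+0+8=>12  c:3
row: 6 vs 12

buggy=6 correct=12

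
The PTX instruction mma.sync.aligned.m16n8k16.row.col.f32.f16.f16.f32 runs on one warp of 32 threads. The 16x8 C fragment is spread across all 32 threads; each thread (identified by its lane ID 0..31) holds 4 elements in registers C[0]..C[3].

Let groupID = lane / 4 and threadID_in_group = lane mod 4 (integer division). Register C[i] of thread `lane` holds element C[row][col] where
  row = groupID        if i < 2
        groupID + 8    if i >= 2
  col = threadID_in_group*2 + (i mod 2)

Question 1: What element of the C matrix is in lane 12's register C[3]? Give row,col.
11,1

L=12->g=12>>2=3, t=12&3=0
[3]->row 3+8=11  col 0·2+1=1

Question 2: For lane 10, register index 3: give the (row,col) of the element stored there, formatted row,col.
lane 10->10/4=2, 10 mod 4=2
i=3  r:2+8->10  c:2·2+1->5

10,5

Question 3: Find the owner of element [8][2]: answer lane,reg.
r=8→G=0,rhi=1  c=2→T=1,p=0
L=0*4+1=1  i=1*2+0=2

1,2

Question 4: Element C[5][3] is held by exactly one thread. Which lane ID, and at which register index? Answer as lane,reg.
r: 5->gid=5,r8=0  c: 3->tid=1,i&1=1
L=5*4+1=21  i=0*2+1=1

21,1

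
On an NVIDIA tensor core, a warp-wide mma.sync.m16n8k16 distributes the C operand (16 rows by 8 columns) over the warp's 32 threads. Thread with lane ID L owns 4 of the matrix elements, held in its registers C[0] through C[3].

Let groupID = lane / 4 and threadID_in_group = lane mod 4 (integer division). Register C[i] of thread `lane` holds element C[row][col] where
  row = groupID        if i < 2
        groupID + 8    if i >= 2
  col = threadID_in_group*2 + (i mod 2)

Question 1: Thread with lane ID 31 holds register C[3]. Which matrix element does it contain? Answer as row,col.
15,7

31: grp=7,tig=3
[3] (7+8,3*2+1) = (15,7)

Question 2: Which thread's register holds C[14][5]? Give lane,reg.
26,3

r=14⇒gr=6,Rb=1  c=5⇒th=2,odd=1
L=6*4+2=26  i=1*2+1=3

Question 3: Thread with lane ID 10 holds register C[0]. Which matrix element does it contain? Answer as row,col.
L=10⇒gr=10>>2=2, th=10&3=2
[0]⇒row 2+0=2  col 2·2+0=4

2,4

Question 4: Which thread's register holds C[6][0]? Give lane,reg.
24,0

r=6→G=6,rhi=0  c=0→T=0,p=0
L=6*4+0=24  i=0*2+0=0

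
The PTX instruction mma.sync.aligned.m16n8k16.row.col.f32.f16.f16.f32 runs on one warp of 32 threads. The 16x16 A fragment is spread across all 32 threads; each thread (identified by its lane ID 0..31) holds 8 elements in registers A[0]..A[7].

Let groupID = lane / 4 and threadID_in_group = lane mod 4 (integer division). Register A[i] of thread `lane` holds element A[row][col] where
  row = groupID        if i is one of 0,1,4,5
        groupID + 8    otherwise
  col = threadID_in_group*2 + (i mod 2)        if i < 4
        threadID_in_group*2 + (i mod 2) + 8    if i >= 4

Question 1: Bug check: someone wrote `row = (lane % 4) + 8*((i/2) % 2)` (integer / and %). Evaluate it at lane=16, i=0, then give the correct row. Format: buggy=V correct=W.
`(lane % 4) + 8*((i/2) % 2)`[16,0]→0
lane 16→16/4=4, 16 mod 4=0
i=0  r:4+0→4  c:2·0+0+0→0
row: 0 vs 4

buggy=0 correct=4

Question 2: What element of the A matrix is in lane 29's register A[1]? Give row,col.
L=29→G=29>>2=7, T=29&3=1
[1]→row 7+0=7  col 1·2+1+0=3

7,3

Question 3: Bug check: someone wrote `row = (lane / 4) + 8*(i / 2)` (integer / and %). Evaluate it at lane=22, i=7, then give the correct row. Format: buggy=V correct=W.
`(lane / 4) + 8*(i / 2)`[22,7]->29
L=22->gid=22>>2=5, tid=22&3=2
[7]->row 5+8=13  col 2·2+1+8=13
row: 29 vs 13

buggy=29 correct=13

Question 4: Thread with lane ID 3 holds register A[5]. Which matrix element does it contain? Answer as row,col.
3: gid=0,tid=3
[5] (0+0,3*2+1+8) = (0,15)

0,15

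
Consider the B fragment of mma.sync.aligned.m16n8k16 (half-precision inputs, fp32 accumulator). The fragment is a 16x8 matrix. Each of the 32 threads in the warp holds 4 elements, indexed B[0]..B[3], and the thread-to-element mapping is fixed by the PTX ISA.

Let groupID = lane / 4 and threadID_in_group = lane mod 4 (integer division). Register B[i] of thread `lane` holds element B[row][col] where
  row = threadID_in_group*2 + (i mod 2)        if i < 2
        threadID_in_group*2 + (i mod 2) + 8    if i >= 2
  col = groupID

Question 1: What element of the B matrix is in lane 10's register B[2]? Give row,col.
12,2

lane 10=>10/4=2, 10 mod 4=2
i=2  r:2·2+0+8=>12  c:2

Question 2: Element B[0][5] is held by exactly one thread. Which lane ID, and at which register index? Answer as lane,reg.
c: 5->gid=5  r: 0->r8=0,tid=0,i&1=0
L=5*4+0=20  i=0*2+0=0

20,0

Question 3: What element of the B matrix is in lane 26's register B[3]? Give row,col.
13,6

L=26->gid=26>>2=6, tid=26&3=2
[3]->row 2·2+1+8=13  col gid=6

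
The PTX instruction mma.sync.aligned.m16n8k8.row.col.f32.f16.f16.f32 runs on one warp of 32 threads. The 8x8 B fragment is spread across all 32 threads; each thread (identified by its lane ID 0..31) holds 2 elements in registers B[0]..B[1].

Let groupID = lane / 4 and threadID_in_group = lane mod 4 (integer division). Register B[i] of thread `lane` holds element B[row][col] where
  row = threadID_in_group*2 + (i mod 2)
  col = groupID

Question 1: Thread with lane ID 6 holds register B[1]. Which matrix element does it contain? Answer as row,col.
lane 6->6/4=1, 6 mod 4=2
i=1  r:2·2+1->5  c:1

5,1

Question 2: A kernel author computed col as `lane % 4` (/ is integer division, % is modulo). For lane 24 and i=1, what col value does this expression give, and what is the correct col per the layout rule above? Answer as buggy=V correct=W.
`lane % 4`[24,1]=>0
lane 24: grp=6 (24/4), tig=0 (24%4)
i=1: r=0*2+1=1, c=grp=6
col: 0 vs 6

buggy=0 correct=6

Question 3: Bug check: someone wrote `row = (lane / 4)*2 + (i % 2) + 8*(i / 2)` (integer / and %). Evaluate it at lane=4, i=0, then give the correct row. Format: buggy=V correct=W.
`(lane / 4)*2 + (i % 2) + 8*(i / 2)`[4,0]⇒2
L=4⇒gr=4>>2=1, th=4&3=0
[0]⇒row 0·2+0=0  col gr=1
row: 2 vs 0

buggy=2 correct=0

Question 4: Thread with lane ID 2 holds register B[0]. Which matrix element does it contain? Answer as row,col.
L=2->gid=2>>2=0, tid=2&3=2
[0]->row 2·2+0=4  col gid=0

4,0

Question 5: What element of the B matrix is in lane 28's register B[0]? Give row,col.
28: gr=7,th=0
[0] (0*2+0,7) = (0,7)

0,7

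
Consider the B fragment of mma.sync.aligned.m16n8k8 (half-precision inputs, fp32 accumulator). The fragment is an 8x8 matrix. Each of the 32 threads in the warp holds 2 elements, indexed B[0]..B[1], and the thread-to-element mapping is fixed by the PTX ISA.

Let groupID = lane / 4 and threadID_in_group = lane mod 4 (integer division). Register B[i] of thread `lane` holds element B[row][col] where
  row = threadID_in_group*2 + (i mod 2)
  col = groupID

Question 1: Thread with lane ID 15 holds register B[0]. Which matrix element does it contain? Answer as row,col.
lane 15⇒15/4=3, 15 mod 4=3
i=0  r:2·3+0⇒6  c:3

6,3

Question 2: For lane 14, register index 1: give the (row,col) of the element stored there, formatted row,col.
lane 14->14/4=3, 14 mod 4=2
i=1  r:2·2+1->5  c:3

5,3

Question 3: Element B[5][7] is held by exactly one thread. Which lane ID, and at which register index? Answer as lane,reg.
30,1

c=7→G=7  r=5→T=2,p=1
L=7*4+2=30  i=1=1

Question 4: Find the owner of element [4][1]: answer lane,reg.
c=1->g=1  r=4->t=2,b0=0
L=1*4+2=6  i=0=0

6,0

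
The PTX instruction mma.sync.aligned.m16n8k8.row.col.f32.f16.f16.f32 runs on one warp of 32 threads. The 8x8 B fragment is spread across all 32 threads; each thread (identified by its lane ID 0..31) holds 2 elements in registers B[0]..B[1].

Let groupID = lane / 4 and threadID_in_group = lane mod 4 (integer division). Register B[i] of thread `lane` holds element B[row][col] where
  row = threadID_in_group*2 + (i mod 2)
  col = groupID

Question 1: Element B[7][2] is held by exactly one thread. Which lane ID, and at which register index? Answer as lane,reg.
11,1

c=2→G=2  r=7→T=3,p=1
L=2*4+3=11  i=1=1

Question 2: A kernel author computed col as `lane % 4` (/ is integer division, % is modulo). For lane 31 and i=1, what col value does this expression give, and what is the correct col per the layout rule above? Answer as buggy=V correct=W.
`lane % 4`[31,1]⇒3
lane 31⇒31/4=7, 31 mod 4=3
i=1  r:2·3+1⇒7  c:7
col: 3 vs 7

buggy=3 correct=7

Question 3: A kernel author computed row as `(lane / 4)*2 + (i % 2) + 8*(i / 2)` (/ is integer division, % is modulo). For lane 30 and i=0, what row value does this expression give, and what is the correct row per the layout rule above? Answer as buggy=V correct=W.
buggy=14 correct=4

`(lane / 4)*2 + (i % 2) + 8*(i / 2)`[30,0]->14
lane 30: g=7 (30/4), t=2 (30%4)
i=0: r=2*2+0=4, c=g=7
row: 14 vs 4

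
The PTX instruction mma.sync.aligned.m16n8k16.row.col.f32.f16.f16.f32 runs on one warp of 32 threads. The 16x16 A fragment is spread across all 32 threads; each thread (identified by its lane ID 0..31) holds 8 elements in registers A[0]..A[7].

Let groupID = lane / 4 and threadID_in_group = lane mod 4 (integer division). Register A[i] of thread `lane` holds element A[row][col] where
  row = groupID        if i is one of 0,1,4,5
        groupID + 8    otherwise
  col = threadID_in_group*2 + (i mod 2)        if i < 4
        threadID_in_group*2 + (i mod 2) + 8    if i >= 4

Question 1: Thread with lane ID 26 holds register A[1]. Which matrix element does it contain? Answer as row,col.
26: grp=6,tig=2
[1] (6+0,2*2+1+0) = (6,5)

6,5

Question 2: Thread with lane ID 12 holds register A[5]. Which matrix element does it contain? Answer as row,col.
lane 12: grp=3 (12/4), tig=0 (12%4)
i=5: r=3+0=3, c=0*2+1+8=9

3,9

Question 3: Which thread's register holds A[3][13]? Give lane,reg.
r=3→G=3,rhi=0  c=13→chi=1,T=2,p=1
L=3*4+2=14  i=1*4+0*2+1=5

14,5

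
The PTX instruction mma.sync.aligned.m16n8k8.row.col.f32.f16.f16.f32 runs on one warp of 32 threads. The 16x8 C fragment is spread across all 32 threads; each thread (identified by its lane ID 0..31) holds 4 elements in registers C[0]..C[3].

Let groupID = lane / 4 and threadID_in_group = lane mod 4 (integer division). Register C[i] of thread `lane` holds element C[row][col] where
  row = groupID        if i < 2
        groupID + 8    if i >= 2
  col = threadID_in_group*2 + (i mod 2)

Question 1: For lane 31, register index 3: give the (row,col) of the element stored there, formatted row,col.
15,7

L=31->g=31>>2=7, t=31&3=3
[3]->row 7+8=15  col 3·2+1=7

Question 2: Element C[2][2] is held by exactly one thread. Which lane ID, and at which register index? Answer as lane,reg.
r=2→G=2,rhi=0  c=2→T=1,p=0
L=2*4+1=9  i=0*2+0=0

9,0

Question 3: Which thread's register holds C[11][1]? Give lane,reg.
12,3

r=11→G=3,rhi=1  c=1→T=0,p=1
L=3*4+0=12  i=1*2+1=3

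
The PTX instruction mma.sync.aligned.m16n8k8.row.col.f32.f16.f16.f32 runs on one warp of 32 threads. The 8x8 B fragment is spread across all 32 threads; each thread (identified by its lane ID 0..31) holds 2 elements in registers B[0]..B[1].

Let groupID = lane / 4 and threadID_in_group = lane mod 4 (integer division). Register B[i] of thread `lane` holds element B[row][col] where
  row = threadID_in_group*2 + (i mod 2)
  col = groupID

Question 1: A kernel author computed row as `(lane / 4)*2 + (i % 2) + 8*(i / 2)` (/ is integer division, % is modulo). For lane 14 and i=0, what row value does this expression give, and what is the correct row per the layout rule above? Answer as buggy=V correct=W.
`(lane / 4)*2 + (i % 2) + 8*(i / 2)`[14,0]->6
14: g=3,t=2
[0] (2*2+0,3) = (4,3)
row: 6 vs 4

buggy=6 correct=4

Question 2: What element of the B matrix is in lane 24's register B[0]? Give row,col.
lane 24: g=6 (24/4), t=0 (24%4)
i=0: r=0*2+0=0, c=g=6

0,6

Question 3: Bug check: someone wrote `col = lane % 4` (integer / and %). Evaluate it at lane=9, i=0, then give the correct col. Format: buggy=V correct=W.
buggy=1 correct=2

`lane % 4`[9,0]->1
lane 9->9/4=2, 9 mod 4=1
i=0  r:2·1+0->2  c:2
col: 1 vs 2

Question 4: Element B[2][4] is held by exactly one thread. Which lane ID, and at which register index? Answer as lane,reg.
17,0

c=4→G=4  r=2→T=1,p=0
L=4*4+1=17  i=0=0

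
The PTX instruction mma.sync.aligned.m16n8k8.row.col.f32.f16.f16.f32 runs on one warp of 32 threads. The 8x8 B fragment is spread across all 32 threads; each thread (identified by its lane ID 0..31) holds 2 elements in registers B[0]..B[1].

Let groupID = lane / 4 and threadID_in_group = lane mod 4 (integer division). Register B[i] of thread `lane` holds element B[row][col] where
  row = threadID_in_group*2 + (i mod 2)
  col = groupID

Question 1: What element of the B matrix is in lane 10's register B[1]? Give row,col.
10: grp=2,tig=2
[1] (2*2+1,2) = (5,2)

5,2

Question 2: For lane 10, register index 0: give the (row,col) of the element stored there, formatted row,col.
L=10⇒gr=10>>2=2, th=10&3=2
[0]⇒row 2·2+0=4  col gr=2

4,2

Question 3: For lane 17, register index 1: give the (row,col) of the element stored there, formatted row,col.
L=17→G=17>>2=4, T=17&3=1
[1]→row 1·2+1=3  col G=4

3,4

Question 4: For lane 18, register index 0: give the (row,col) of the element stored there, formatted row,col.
4,4

lane 18→18/4=4, 18 mod 4=2
i=0  r:2·2+0→4  c:4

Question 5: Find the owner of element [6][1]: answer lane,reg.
7,0

c=1⇒gr=1  r=6⇒th=3,odd=0
L=1*4+3=7  i=0=0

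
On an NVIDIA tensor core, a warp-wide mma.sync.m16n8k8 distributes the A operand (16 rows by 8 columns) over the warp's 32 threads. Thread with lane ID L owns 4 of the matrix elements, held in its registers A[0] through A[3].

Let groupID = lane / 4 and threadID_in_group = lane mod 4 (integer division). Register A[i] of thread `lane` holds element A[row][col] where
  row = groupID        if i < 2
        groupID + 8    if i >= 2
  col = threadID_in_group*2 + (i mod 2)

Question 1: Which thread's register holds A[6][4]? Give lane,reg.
26,0

r=6→G=6,rhi=0  c=4→T=2,p=0
L=6*4+2=26  i=0*2+0=0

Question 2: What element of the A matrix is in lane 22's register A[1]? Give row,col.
5,5

22: G=5,T=2
[1] (5+0,2*2+1) = (5,5)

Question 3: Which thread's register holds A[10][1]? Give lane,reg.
r=10→G=2,rhi=1  c=1→T=0,p=1
L=2*4+0=8  i=1*2+1=3

8,3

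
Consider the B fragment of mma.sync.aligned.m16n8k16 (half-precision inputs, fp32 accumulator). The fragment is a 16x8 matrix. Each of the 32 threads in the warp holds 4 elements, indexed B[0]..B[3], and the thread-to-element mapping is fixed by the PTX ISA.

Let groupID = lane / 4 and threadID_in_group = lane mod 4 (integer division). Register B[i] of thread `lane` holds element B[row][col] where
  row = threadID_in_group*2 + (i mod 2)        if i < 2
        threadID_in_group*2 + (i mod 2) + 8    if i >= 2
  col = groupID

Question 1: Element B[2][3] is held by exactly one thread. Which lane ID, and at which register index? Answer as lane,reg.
13,0

c=3→G=3  r=2→rhi=0,T=1,p=0
L=3*4+1=13  i=0*2+0=0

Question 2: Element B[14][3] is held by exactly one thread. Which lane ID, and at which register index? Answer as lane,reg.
15,2

c=3⇒gr=3  r=14⇒Rb=1,th=3,odd=0
L=3*4+3=15  i=1*2+0=2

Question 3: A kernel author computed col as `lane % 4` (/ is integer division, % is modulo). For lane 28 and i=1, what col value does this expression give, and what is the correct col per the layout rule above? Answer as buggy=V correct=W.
`lane % 4`[28,1]->0
lane 28: gid=7 (28/4), tid=0 (28%4)
i=1: r=0*2+1+0=1, c=gid=7
col: 0 vs 7

buggy=0 correct=7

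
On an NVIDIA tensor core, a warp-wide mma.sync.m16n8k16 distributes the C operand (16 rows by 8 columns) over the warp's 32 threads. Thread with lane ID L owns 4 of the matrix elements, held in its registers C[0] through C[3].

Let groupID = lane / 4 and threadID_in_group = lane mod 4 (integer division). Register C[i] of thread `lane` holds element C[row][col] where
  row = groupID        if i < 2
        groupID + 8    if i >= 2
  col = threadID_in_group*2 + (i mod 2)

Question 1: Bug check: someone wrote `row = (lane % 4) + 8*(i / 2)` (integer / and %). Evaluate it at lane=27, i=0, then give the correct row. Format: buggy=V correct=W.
buggy=3 correct=6

`(lane % 4) + 8*(i / 2)`[27,0]=>3
27: grp=6,tig=3
[0] (6+0,3*2+0) = (6,6)
row: 3 vs 6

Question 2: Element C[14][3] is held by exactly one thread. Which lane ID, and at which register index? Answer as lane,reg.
r: 14->gid=6,r8=1  c: 3->tid=1,i&1=1
L=6*4+1=25  i=1*2+1=3

25,3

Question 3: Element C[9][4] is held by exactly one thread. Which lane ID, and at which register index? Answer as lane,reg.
r=9->g=1,rb=1  c=4->t=2,b0=0
L=1*4+2=6  i=1*2+0=2

6,2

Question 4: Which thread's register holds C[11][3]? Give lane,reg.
13,3

r=11->g=3,rb=1  c=3->t=1,b0=1
L=3*4+1=13  i=1*2+1=3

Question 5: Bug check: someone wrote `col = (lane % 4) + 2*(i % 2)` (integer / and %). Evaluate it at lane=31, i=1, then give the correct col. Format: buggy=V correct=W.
buggy=5 correct=7

`(lane % 4) + 2*(i % 2)`[31,1]⇒5
31: gr=7,th=3
[1] (7+0,3*2+1) = (7,7)
col: 5 vs 7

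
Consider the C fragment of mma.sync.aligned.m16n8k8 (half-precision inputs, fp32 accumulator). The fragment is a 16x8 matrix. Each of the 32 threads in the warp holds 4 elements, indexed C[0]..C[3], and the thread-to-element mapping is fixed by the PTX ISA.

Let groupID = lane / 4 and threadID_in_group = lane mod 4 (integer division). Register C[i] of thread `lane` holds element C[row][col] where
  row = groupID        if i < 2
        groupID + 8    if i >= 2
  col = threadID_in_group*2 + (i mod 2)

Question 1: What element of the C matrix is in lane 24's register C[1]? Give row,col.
6,1

lane 24->24/4=6, 24 mod 4=0
i=1  r:6+0->6  c:2·0+1->1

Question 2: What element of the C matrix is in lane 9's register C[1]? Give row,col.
L=9→G=9>>2=2, T=9&3=1
[1]→row 2+0=2  col 1·2+1=3

2,3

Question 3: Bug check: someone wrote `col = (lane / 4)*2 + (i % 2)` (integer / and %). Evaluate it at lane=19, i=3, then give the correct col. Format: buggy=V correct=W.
buggy=9 correct=7

`(lane / 4)*2 + (i % 2)`[19,3]->9
L=19->g=19>>2=4, t=19&3=3
[3]->row 4+8=12  col 3·2+1=7
col: 9 vs 7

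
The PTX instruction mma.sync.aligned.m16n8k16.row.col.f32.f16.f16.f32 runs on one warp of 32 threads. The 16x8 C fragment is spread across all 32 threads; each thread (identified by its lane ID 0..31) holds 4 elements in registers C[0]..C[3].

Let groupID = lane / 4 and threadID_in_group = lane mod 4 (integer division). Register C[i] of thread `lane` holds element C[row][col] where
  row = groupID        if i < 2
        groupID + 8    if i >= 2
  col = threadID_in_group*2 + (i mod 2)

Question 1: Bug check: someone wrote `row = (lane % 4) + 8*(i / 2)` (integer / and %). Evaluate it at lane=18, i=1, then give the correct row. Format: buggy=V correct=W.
buggy=2 correct=4

`(lane % 4) + 8*(i / 2)`[18,1]→2
lane 18→18/4=4, 18 mod 4=2
i=1  r:4+0→4  c:2·2+1→5
row: 2 vs 4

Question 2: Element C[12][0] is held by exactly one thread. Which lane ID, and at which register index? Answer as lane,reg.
r: 12->gid=4,r8=1  c: 0->tid=0,i&1=0
L=4*4+0=16  i=1*2+0=2

16,2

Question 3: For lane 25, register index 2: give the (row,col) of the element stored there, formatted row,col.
lane 25→25/4=6, 25 mod 4=1
i=2  r:6+8→14  c:2·1+0→2

14,2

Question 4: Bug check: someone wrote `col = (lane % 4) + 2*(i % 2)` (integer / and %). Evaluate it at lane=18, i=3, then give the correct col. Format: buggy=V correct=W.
`(lane % 4) + 2*(i % 2)`[18,3]=>4
L=18=>grp=18>>2=4, tig=18&3=2
[3]=>row 4+8=12  col 2·2+1=5
col: 4 vs 5

buggy=4 correct=5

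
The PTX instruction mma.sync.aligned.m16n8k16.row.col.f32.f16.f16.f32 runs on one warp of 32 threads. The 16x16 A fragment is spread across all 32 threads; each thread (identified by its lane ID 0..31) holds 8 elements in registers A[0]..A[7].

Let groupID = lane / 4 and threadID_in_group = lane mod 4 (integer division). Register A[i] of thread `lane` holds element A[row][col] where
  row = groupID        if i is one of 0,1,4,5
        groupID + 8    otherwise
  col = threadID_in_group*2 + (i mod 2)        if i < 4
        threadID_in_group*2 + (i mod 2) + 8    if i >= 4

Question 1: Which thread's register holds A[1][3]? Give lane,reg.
r: 1->gid=1,r8=0  c: 3->c8=0,tid=1,i&1=1
L=1*4+1=5  i=0*4+0*2+1=1

5,1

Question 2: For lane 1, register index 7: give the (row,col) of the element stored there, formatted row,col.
lane 1: grp=0 (1/4), tig=1 (1%4)
i=7: r=0+8=8, c=1*2+1+8=11

8,11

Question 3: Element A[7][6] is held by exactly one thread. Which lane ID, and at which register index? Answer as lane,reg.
r=7->g=7,rb=0  c=6->cb=0,t=3,b0=0
L=7*4+3=31  i=0*4+0*2+0=0

31,0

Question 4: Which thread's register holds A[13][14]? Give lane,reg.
23,6

r=13->g=5,rb=1  c=14->cb=1,t=3,b0=0
L=5*4+3=23  i=1*4+1*2+0=6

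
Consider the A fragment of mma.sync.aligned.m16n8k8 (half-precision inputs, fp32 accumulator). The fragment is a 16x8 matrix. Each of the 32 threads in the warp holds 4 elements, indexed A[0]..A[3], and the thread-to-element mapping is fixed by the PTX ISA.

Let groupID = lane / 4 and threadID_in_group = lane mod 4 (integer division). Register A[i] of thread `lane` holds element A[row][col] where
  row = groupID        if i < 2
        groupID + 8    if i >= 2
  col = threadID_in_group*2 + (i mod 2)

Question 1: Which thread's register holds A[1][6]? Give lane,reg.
r=1->g=1,rb=0  c=6->t=3,b0=0
L=1*4+3=7  i=0*2+0=0

7,0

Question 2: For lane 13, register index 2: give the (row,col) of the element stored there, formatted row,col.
11,2

L=13⇒gr=13>>2=3, th=13&3=1
[2]⇒row 3+8=11  col 1·2+0=2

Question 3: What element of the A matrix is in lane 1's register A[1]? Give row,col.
0,3

L=1=>grp=1>>2=0, tig=1&3=1
[1]=>row 0+0=0  col 1·2+1=3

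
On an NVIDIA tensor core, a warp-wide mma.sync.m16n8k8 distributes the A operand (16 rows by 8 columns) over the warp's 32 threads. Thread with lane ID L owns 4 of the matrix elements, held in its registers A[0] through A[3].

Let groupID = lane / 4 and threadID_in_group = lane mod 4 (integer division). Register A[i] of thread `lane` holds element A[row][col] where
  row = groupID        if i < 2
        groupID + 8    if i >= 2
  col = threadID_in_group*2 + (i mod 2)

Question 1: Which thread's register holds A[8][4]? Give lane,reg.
r: 8->gid=0,r8=1  c: 4->tid=2,i&1=0
L=0*4+2=2  i=1*2+0=2

2,2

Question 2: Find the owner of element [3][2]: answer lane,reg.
13,0

r=3->g=3,rb=0  c=2->t=1,b0=0
L=3*4+1=13  i=0*2+0=0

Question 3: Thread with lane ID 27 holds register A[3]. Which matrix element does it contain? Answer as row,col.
27: G=6,T=3
[3] (6+8,3*2+1) = (14,7)

14,7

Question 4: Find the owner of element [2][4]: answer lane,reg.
r=2⇒gr=2,Rb=0  c=4⇒th=2,odd=0
L=2*4+2=10  i=0*2+0=0

10,0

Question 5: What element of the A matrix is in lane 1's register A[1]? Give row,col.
lane 1: gid=0 (1/4), tid=1 (1%4)
i=1: r=0+0=0, c=1*2+1=3

0,3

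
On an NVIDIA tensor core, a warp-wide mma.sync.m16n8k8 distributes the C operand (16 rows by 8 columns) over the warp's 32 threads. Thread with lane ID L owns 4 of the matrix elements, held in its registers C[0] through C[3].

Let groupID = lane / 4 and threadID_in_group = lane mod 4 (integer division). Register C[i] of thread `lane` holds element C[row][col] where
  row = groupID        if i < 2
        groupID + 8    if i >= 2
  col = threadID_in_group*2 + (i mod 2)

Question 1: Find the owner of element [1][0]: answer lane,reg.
r=1⇒gr=1,Rb=0  c=0⇒th=0,odd=0
L=1*4+0=4  i=0*2+0=0

4,0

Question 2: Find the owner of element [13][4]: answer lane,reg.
r=13⇒gr=5,Rb=1  c=4⇒th=2,odd=0
L=5*4+2=22  i=1*2+0=2

22,2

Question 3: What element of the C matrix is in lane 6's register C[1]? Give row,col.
L=6=>grp=6>>2=1, tig=6&3=2
[1]=>row 1+0=1  col 2·2+1=5

1,5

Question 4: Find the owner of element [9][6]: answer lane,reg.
7,2

r: 9->gid=1,r8=1  c: 6->tid=3,i&1=0
L=1*4+3=7  i=1*2+0=2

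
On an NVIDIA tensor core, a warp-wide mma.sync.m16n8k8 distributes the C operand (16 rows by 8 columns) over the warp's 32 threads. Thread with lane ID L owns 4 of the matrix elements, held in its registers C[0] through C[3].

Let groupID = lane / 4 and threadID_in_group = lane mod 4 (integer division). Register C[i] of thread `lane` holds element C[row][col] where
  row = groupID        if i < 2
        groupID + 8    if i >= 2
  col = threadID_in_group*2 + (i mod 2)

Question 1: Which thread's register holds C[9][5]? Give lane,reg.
r: 9->gid=1,r8=1  c: 5->tid=2,i&1=1
L=1*4+2=6  i=1*2+1=3

6,3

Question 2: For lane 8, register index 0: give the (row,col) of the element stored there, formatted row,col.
2,0

8: gid=2,tid=0
[0] (2+0,0*2+0) = (2,0)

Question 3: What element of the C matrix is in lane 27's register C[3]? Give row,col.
lane 27: g=6 (27/4), t=3 (27%4)
i=3: r=6+8=14, c=3*2+1=7

14,7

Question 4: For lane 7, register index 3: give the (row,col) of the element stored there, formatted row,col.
9,7

7: G=1,T=3
[3] (1+8,3*2+1) = (9,7)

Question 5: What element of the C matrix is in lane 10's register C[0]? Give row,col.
2,4

lane 10: G=2 (10/4), T=2 (10%4)
i=0: r=2+0=2, c=2*2+0=4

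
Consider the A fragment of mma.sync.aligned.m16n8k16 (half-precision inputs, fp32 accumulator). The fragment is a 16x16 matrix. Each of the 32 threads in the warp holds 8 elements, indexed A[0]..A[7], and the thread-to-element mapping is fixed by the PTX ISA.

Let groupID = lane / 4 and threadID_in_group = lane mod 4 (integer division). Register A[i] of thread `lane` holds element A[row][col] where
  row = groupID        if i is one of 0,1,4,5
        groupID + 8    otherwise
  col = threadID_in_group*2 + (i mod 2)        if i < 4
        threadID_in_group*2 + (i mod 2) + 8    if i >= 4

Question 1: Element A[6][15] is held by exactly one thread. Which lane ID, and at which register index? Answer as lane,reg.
27,5

r: 6->gid=6,r8=0  c: 15->c8=1,tid=3,i&1=1
L=6*4+3=27  i=1*4+0*2+1=5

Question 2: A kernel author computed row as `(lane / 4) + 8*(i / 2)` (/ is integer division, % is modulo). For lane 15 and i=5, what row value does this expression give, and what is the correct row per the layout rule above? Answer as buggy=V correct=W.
buggy=19 correct=3

`(lane / 4) + 8*(i / 2)`[15,5]⇒19
L=15⇒gr=15>>2=3, th=15&3=3
[5]⇒row 3+0=3  col 3·2+1+8=15
row: 19 vs 3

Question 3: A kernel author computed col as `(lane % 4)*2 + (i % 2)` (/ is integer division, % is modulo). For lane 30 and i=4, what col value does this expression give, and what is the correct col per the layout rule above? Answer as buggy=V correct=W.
buggy=4 correct=12

`(lane % 4)*2 + (i % 2)`[30,4]->4
L=30->g=30>>2=7, t=30&3=2
[4]->row 7+0=7  col 2·2+0+8=12
col: 4 vs 12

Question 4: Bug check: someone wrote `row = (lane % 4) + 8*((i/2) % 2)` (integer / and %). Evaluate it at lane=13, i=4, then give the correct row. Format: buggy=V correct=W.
`(lane % 4) + 8*((i/2) % 2)`[13,4]=>1
L=13=>grp=13>>2=3, tig=13&3=1
[4]=>row 3+0=3  col 1·2+0+8=10
row: 1 vs 3

buggy=1 correct=3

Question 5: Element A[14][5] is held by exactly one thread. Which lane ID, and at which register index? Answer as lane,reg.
26,3

r=14→G=6,rhi=1  c=5→chi=0,T=2,p=1
L=6*4+2=26  i=0*4+1*2+1=3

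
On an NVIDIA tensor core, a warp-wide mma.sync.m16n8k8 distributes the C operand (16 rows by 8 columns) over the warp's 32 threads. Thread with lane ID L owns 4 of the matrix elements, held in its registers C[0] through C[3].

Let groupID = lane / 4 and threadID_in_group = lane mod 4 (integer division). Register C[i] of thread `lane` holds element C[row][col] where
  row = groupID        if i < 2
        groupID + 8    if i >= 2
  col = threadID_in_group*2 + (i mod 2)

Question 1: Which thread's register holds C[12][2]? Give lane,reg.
17,2

r: 12->gid=4,r8=1  c: 2->tid=1,i&1=0
L=4*4+1=17  i=1*2+0=2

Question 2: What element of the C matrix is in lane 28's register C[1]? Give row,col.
lane 28->28/4=7, 28 mod 4=0
i=1  r:7+0->7  c:2·0+1->1

7,1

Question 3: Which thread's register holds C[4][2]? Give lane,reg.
17,0

r=4→G=4,rhi=0  c=2→T=1,p=0
L=4*4+1=17  i=0*2+0=0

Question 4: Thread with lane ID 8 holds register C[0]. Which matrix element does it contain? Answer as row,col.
2,0

lane 8: gid=2 (8/4), tid=0 (8%4)
i=0: r=2+0=2, c=0*2+0=0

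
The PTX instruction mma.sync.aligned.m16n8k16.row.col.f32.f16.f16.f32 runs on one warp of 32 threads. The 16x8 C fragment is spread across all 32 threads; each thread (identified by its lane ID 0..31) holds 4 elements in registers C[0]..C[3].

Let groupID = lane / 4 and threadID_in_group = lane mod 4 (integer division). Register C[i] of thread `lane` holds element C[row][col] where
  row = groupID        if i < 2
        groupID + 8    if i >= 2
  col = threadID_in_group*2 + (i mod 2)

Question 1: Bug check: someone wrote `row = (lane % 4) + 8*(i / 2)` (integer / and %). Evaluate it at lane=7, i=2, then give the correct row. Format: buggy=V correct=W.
buggy=11 correct=9

`(lane % 4) + 8*(i / 2)`[7,2]->11
L=7->gid=7>>2=1, tid=7&3=3
[2]->row 1+8=9  col 3·2+0=6
row: 11 vs 9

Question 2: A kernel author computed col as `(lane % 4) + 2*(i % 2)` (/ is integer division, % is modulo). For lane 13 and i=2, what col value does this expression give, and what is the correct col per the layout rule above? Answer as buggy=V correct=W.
buggy=1 correct=2

`(lane % 4) + 2*(i % 2)`[13,2]→1
L=13→G=13>>2=3, T=13&3=1
[2]→row 3+8=11  col 1·2+0=2
col: 1 vs 2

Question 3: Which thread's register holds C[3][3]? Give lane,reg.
r=3->g=3,rb=0  c=3->t=1,b0=1
L=3*4+1=13  i=0*2+1=1

13,1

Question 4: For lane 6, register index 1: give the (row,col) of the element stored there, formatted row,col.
1,5

lane 6⇒6/4=1, 6 mod 4=2
i=1  r:1+0⇒1  c:2·2+1⇒5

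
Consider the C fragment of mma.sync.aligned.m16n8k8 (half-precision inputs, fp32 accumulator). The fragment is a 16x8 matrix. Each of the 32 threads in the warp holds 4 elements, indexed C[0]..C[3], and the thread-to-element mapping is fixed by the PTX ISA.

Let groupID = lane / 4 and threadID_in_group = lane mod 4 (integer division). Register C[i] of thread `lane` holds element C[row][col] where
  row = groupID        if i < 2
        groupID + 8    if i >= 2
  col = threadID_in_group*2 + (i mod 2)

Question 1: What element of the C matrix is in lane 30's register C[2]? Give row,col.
15,4

lane 30->30/4=7, 30 mod 4=2
i=2  r:7+8->15  c:2·2+0->4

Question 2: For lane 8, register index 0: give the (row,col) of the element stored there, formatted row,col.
lane 8->8/4=2, 8 mod 4=0
i=0  r:2+0->2  c:2·0+0->0

2,0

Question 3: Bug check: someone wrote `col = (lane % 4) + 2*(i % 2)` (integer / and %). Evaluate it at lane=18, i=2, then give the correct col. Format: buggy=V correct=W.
buggy=2 correct=4

`(lane % 4) + 2*(i % 2)`[18,2]->2
L=18->g=18>>2=4, t=18&3=2
[2]->row 4+8=12  col 2·2+0=4
col: 2 vs 4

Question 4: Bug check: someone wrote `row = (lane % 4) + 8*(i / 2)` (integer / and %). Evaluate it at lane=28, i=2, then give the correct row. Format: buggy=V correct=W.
`(lane % 4) + 8*(i / 2)`[28,2]→8
L=28→G=28>>2=7, T=28&3=0
[2]→row 7+8=15  col 0·2+0=0
row: 8 vs 15

buggy=8 correct=15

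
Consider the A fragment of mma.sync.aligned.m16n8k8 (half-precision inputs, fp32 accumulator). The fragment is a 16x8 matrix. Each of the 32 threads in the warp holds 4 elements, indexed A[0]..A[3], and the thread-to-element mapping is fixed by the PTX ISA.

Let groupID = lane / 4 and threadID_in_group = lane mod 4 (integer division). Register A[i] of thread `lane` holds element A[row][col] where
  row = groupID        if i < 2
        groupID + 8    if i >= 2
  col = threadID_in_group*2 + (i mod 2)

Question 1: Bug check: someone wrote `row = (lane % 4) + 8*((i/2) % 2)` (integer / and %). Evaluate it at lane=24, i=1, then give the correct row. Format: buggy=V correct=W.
buggy=0 correct=6

`(lane % 4) + 8*((i/2) % 2)`[24,1]->0
lane 24->24/4=6, 24 mod 4=0
i=1  r:6+0->6  c:2·0+1->1
row: 0 vs 6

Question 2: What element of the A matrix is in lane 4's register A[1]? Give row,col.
L=4->gid=4>>2=1, tid=4&3=0
[1]->row 1+0=1  col 0·2+1=1

1,1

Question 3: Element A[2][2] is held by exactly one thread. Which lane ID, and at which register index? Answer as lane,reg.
9,0

r=2→G=2,rhi=0  c=2→T=1,p=0
L=2*4+1=9  i=0*2+0=0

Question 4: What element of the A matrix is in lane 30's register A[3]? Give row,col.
15,5

lane 30: g=7 (30/4), t=2 (30%4)
i=3: r=7+8=15, c=2*2+1=5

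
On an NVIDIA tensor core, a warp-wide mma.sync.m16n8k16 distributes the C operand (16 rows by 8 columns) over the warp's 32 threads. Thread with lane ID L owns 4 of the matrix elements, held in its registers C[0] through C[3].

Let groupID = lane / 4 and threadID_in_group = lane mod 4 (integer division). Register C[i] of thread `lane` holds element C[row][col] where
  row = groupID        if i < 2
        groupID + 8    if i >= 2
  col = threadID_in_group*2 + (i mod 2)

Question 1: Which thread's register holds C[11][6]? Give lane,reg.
r: 11->gid=3,r8=1  c: 6->tid=3,i&1=0
L=3*4+3=15  i=1*2+0=2

15,2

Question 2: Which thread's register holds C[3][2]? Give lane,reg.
r=3->g=3,rb=0  c=2->t=1,b0=0
L=3*4+1=13  i=0*2+0=0

13,0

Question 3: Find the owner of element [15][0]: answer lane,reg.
28,2

r=15⇒gr=7,Rb=1  c=0⇒th=0,odd=0
L=7*4+0=28  i=1*2+0=2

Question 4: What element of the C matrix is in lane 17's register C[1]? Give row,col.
4,3

L=17=>grp=17>>2=4, tig=17&3=1
[1]=>row 4+0=4  col 1·2+1=3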